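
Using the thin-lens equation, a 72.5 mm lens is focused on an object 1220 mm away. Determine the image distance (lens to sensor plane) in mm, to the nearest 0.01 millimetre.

1/dᵢ = 1/f − 1/dₒ = 1/72.5 − 1/1220 = 0.0129734 mm⁻¹.
dᵢ = 1/0.0129734 ≈ 77.0806 mm.

77.08 mm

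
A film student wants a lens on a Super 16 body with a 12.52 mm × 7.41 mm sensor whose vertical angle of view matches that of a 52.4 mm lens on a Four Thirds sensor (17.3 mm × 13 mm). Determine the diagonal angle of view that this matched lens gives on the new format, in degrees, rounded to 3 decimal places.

Equal vertical AOV ⇒ f₂ = f₁ · 7.41/13 = 52.4 × 0.57000 ≈ 29.8680 mm.
Sensor diagonal = √(12.52² + 7.41²) = √211.6585 ≈ 14.5485 mm.
Diagonal AOV on the new format = 2·arctan(14.5485 / (2 × 29.8680)) = 2·arctan(0.24355) ≈ 27.3754°.

27.375°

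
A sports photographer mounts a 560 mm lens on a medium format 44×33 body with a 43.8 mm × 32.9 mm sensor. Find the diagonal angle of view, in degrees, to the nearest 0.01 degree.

Sensor diagonal = √(43.8² + 32.9²) = √3000.8500 ≈ 54.7800 mm.
Angle of view α = 2·arctan(d/2f) with d = 54.7800 mm and f = 560 mm.
d/2f = 0.04891; arctan(0.04891) ≈ 2.8001°, so α ≈ 5.6003°.

5.60°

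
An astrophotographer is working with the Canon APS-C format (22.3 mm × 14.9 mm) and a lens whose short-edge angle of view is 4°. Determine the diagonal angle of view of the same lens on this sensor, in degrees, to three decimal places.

7.193°

From the short-edge AOV: f = 14.9 / (2·tan(2°)) = 14.9 / 0.06984 ≈ 213.3401 mm.
Sensor diagonal = √(22.3² + 14.9²) = √719.3000 ≈ 26.8198 mm.
Diagonal AOV = 2·arctan(26.8198 / (2 × 213.3401)) = 2·arctan(0.06286) ≈ 7.1934°.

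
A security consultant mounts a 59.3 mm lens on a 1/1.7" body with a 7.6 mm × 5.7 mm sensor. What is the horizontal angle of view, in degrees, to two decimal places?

7.33°

Angle of view α = 2·arctan(w/2f) with w = 7.6 mm and f = 59.3 mm.
w/2f = 0.06408; arctan(0.06408) ≈ 3.6666°, so α ≈ 7.3331°.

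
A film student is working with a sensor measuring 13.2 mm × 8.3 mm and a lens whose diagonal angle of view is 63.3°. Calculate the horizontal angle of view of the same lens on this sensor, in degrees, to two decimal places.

55.11°

Sensor diagonal = √(13.2² + 8.3²) = √243.1300 ≈ 15.5926 mm.
From the diagonal AOV: f = 15.5926 / (2·tan(31.65°)) = 15.5926 / 1.23282 ≈ 12.6480 mm.
Horizontal AOV = 2·arctan(13.2 / (2 × 12.6480)) = 2·arctan(0.52182) ≈ 55.1131°.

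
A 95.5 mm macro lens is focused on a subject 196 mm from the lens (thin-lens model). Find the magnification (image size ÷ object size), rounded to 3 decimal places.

0.950×

Thin lens: 1/f = 1/dₒ + 1/dᵢ → 1/dᵢ = 1/95.5 − 1/196 = 0.0053692 mm⁻¹, so dᵢ ≈ 186.2488 mm.
Magnification m = dᵢ/dₒ = 186.2488/196 ≈ 0.95025.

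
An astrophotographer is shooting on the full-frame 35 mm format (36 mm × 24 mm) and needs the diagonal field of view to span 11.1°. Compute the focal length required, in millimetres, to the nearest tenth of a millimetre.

222.6 mm

Sensor diagonal = √(36² + 24²) = √1872.0000 ≈ 43.2666 mm.
From α = 2·arctan(d/2f) we get f = d / (2·tan(α/2)).
With d = 43.2666 mm and α/2 = 5.55°, tan(α/2) ≈ 0.09717, so f ≈ 43.2666 / 0.19434 ≈ 222.6339 mm.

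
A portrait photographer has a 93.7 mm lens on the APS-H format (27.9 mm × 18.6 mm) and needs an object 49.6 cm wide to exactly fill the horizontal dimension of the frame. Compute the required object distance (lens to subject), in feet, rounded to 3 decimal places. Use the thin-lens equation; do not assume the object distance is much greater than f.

W: 49.6 cm = 496 mm.
Magnification m = w/W = dᵢ/dₒ; combined with 1/f = 1/dₒ + 1/dᵢ this gives dₒ = f·(1 + W/w).
dₒ = 93.7 mm × (1 + 496/27.9) = 93.7 × 18.7778 ≈ 1759.478 mm = 1759.478/304.8 ft = 5.77257 ft.

5.773 ft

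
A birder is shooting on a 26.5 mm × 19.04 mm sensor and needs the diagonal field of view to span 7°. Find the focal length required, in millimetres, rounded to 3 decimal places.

Sensor diagonal = √(26.5² + 19.04²) = √1064.7716 ≈ 32.6308 mm.
From α = 2·arctan(d/2f) we get f = d / (2·tan(α/2)).
With d = 32.6308 mm and α/2 = 3.5°, tan(α/2) ≈ 0.06116, so f ≈ 32.6308 / 0.12233 ≈ 266.7547 mm.

266.755 mm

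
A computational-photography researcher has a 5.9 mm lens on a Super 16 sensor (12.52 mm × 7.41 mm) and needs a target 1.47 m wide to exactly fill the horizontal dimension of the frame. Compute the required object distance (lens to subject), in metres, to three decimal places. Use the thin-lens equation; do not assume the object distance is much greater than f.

W: 1.47 m = 1470 mm.
Magnification m = w/W = dᵢ/dₒ; combined with 1/f = 1/dₒ + 1/dᵢ this gives dₒ = f·(1 + W/w).
dₒ = 5.9 mm × (1 + 1470/12.52) = 5.9 × 118.4121 ≈ 698.632 mm = 0.698632 m.

0.699 m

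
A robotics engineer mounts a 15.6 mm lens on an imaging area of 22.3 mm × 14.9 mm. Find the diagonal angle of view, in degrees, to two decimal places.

Sensor diagonal = √(22.3² + 14.9²) = √719.3000 ≈ 26.8198 mm.
Angle of view α = 2·arctan(d/2f) with d = 26.8198 mm and f = 15.6 mm.
d/2f = 0.85961; arctan(0.85961) ≈ 40.6826°, so α ≈ 81.3652°.

81.37°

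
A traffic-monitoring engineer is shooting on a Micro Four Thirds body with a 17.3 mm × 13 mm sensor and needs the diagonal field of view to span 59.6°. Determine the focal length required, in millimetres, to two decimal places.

Sensor diagonal = √(17.3² + 13²) = √468.2900 ≈ 21.6400 mm.
From α = 2·arctan(d/2f) we get f = d / (2·tan(α/2)).
With d = 21.6400 mm and α/2 = 29.8°, tan(α/2) ≈ 0.57271, so f ≈ 21.6400 / 1.14541 ≈ 18.8928 mm.

18.89 mm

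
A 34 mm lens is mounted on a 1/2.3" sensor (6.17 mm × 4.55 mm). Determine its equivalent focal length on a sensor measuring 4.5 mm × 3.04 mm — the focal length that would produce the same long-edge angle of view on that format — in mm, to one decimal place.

24.8 mm

Equal angle of view means equal width/f ratio, so f₂ = f₁ · (width₂/width₁) = 34 × 4.5/6.17.
f₂ = 34 × 0.72934 ≈ 24.797 mm.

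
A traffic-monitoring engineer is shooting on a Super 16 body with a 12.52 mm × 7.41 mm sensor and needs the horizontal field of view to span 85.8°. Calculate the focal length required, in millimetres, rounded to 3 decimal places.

6.737 mm

From α = 2·arctan(w/2f) we get f = w / (2·tan(α/2)).
With w = 12.52 mm and α/2 = 42.9°, tan(α/2) ≈ 0.92926, so f ≈ 12.52 / 1.85851 ≈ 6.7366 mm.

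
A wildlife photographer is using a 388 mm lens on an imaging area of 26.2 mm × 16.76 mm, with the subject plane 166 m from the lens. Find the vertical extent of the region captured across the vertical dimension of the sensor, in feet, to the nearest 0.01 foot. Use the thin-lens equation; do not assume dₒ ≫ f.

dₒ: 166 m = 166000 mm.
Similar triangles through the lens centre give W/dₒ = h/dᵢ; with 1/f = 1/dₒ + 1/dᵢ this gives W = h·(dₒ − f)/f.
W = 16.76 mm × (166000 − 388) / 388 = 16.76 × 426.8351 ≈ 7153.755 mm = 7153.755/304.8 ft = 23.4703 ft.

23.47 ft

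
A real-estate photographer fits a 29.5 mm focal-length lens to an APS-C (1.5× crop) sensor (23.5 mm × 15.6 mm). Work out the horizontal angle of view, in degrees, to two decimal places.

Angle of view α = 2·arctan(w/2f) with w = 23.5 mm and f = 29.5 mm.
w/2f = 0.39831; arctan(0.39831) ≈ 21.7176°, so α ≈ 43.4353°.

43.44°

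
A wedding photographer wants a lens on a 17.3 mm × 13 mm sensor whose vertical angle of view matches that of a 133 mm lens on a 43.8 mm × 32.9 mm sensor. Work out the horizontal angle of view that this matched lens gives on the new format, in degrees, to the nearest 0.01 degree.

18.69°

Equal vertical AOV ⇒ f₂ = f₁ · 13/32.9 = 133 × 0.39514 ≈ 52.5532 mm.
Horizontal AOV on the new format = 2·arctan(17.3 / (2 × 52.5532)) = 2·arctan(0.16460) ≈ 18.6936°.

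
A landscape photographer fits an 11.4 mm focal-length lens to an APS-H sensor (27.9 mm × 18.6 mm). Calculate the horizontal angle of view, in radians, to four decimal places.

1.7713 rad

Angle of view α = 2·arctan(w/2f) with w = 27.9 mm and f = 11.4 mm.
w/2f = 1.22368; arctan(1.22368) ≈ 0.8857 rad, so α ≈ 1.7713 rad.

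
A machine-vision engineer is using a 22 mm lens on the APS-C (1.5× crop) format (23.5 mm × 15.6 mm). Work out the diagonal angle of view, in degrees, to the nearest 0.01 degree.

65.32°

Sensor diagonal = √(23.5² + 15.6²) = √795.6100 ≈ 28.2066 mm.
Angle of view α = 2·arctan(d/2f) with d = 28.2066 mm and f = 22 mm.
d/2f = 0.64106; arctan(0.64106) ≈ 32.6622°, so α ≈ 65.3245°.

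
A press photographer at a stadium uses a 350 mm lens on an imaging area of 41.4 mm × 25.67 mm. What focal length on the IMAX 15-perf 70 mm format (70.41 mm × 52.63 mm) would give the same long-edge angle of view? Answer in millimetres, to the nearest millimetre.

595 mm

Equal angle of view means equal width/f ratio, so f₂ = f₁ · (width₂/width₁) = 350 × 70.41/41.4.
f₂ = 350 × 1.70072 ≈ 595.254 mm.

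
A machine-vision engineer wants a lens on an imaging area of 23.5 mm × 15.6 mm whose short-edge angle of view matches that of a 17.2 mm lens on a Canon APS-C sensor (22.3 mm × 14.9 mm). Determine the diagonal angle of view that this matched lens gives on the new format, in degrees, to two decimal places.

76.13°

Equal short-edge AOV ⇒ f₂ = f₁ · 15.6/14.9 = 17.2 × 1.04698 ≈ 18.0081 mm.
Sensor diagonal = √(23.5² + 15.6²) = √795.6100 ≈ 28.2066 mm.
Diagonal AOV on the new format = 2·arctan(28.2066 / (2 × 18.0081)) = 2·arctan(0.78317) ≈ 76.1336°.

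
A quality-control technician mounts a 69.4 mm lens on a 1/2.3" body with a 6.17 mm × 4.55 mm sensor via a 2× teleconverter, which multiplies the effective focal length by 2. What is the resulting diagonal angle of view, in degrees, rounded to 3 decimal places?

3.164°

Effective focal length f = 69.4 × 2 = 138.8 mm.
Sensor diagonal = √(6.17² + 4.55²) = √58.7714 ≈ 7.6663 mm.
α = 2·arctan(7.666 / (2 × 138.8)) = 2·arctan(0.02762) ≈ 3.1638°.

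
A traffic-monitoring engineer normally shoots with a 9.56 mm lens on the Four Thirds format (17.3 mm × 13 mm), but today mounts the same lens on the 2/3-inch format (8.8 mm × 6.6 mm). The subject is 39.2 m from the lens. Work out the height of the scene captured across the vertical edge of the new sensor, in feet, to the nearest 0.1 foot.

The focal length stays 9.56 mm; the relevant sensor dimension is now h = 6.6 mm. Object distance dₒ = 39.2 m = 39200 mm.
Thin-lens field height W = h·(dₒ − f)/f = 6.6 × (39200 − 9.56)/9.56 ≈ 27056.162 mm = 27056.162/304.8 ft = 88.7669 ft.

88.8 ft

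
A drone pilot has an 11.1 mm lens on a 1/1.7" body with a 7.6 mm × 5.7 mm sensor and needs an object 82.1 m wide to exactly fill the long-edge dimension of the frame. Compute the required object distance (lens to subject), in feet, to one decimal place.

W: 82.1 m = 82100 mm.
Magnification m = w/W = dᵢ/dₒ; combined with 1/f = 1/dₒ + 1/dᵢ this gives dₒ = f·(1 + W/w).
dₒ = 11.1 mm × (1 + 82100/7.6) = 11.1 × 10803.6316 ≈ 119920.311 mm = 119920.311/304.8 ft = 393.439 ft.

393.4 ft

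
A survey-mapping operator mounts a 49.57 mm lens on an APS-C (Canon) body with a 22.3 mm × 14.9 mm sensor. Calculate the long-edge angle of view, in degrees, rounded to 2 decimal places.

25.35°

Angle of view α = 2·arctan(w/2f) with w = 22.3 mm and f = 49.57 mm.
w/2f = 0.22493; arctan(0.22493) ≈ 12.6768°, so α ≈ 25.3536°.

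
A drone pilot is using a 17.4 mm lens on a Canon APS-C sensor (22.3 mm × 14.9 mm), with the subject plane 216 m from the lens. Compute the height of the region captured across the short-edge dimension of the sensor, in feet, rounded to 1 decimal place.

606.8 ft

dₒ: 216 m = 216000 mm.
Similar triangles through the lens centre give W/dₒ = h/dᵢ; with 1/f = 1/dₒ + 1/dᵢ this gives W = h·(dₒ − f)/f.
W = 14.9 mm × (216000 − 17.4) / 17.4 = 14.9 × 12412.7931 ≈ 184950.617 mm = 184950.617/304.8 ft = 606.793 ft.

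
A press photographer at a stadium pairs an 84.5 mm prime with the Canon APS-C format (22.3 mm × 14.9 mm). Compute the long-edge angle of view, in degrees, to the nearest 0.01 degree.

15.03°

Angle of view α = 2·arctan(w/2f) with w = 22.3 mm and f = 84.5 mm.
w/2f = 0.13195; arctan(0.13195) ≈ 7.5169°, so α ≈ 15.0338°.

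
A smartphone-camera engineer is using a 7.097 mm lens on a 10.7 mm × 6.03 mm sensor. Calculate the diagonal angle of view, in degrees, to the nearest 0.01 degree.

Sensor diagonal = √(10.7² + 6.03²) = √150.8509 ≈ 12.2821 mm.
Angle of view α = 2·arctan(d/2f) with d = 12.2821 mm and f = 7.097 mm.
d/2f = 0.86530; arctan(0.86530) ≈ 40.8698°, so α ≈ 81.7396°.

81.74°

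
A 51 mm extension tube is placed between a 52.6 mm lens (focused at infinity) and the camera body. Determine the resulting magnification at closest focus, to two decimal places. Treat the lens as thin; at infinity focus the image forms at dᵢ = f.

The tube moves the image plane from f to f + e, so dᵢ = 52.6 + 51 = 103.6 mm. Focus is achieved when 1/f = 1/dₒ + 1/dᵢ, giving dₒ = 1/(1/f − 1/(f+e)).
Magnification m = dᵢ/dₒ = (f+e)·(1/f − 1/(f+e)) = e/f = 51/52.6 ≈ 0.9696.

0.97×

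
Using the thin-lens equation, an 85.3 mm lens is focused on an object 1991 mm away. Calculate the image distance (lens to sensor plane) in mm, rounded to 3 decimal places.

1/dᵢ = 1/f − 1/dₒ = 1/85.3 − 1/1991 = 0.0112211 mm⁻¹.
dᵢ = 1/0.0112211 ≈ 89.1181 mm.

89.118 mm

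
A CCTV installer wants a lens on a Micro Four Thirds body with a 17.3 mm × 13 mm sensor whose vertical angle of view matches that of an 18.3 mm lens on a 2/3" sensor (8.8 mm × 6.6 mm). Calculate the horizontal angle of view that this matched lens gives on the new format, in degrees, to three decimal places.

26.989°

Equal vertical AOV ⇒ f₂ = f₁ · 13/6.6 = 18.3 × 1.96970 ≈ 36.0455 mm.
Horizontal AOV on the new format = 2·arctan(17.3 / (2 × 36.0455)) = 2·arctan(0.23997) ≈ 26.9887°.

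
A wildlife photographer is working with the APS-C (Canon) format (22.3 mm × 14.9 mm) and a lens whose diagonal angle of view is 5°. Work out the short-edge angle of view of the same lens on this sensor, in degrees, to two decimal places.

Sensor diagonal = √(22.3² + 14.9²) = √719.3000 ≈ 26.8198 mm.
From the diagonal AOV: f = 26.8198 / (2·tan(2.5°)) = 26.8198 / 0.08732 ≈ 307.1368 mm.
Short-edge AOV = 2·arctan(14.9 / (2 × 307.1368)) = 2·arctan(0.02426) ≈ 2.7790°.

2.78°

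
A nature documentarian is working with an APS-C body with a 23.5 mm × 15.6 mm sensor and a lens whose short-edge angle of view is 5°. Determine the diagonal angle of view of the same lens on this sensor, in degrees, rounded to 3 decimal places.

9.028°

From the short-edge AOV: f = 15.6 / (2·tan(2.5°)) = 15.6 / 0.08732 ≈ 178.6494 mm.
Sensor diagonal = √(23.5² + 15.6²) = √795.6100 ≈ 28.2066 mm.
Diagonal AOV = 2·arctan(28.2066 / (2 × 178.6494)) = 2·arctan(0.07894) ≈ 9.0276°.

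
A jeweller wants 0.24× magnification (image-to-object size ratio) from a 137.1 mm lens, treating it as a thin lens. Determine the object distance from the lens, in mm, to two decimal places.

With m = dᵢ/dₒ and 1/f = 1/dₒ + 1/dᵢ, substituting dᵢ = m·dₒ gives 1/f = (1 + 1/m)/dₒ, hence dₒ = f·(1 + 1/m).
dₒ = 137.1 × (1 + 1/0.24) = 137.1 × 5.16667 ≈ 708.350 mm.

708.35 mm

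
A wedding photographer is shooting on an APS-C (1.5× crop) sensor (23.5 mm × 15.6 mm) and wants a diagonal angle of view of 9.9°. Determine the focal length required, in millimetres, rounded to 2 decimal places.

162.84 mm

Sensor diagonal = √(23.5² + 15.6²) = √795.6100 ≈ 28.2066 mm.
From α = 2·arctan(d/2f) we get f = d / (2·tan(α/2)).
With d = 28.2066 mm and α/2 = 4.95°, tan(α/2) ≈ 0.08661, so f ≈ 28.2066 / 0.17322 ≈ 162.8378 mm.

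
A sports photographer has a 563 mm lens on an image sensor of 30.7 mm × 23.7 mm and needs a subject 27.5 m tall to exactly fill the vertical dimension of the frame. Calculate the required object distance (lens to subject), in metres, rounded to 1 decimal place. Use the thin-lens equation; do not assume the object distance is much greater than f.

W: 27.5 m = 27500 mm.
Magnification m = h/W = dᵢ/dₒ; combined with 1/f = 1/dₒ + 1/dᵢ this gives dₒ = f·(1 + W/h).
dₒ = 563 mm × (1 + 27500/23.7) = 563 × 1161.3376 ≈ 653833.042 mm = 653.833 m.

653.8 m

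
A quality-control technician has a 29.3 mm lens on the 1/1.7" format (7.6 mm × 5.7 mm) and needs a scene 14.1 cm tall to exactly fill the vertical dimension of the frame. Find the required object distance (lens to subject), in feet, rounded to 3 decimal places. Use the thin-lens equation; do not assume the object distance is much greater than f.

2.474 ft

W: 14.1 cm = 141 mm.
Magnification m = h/W = dᵢ/dₒ; combined with 1/f = 1/dₒ + 1/dᵢ this gives dₒ = f·(1 + W/h).
dₒ = 29.3 mm × (1 + 141/5.7) = 29.3 × 25.7368 ≈ 754.089 mm = 754.089/304.8 ft = 2.47405 ft.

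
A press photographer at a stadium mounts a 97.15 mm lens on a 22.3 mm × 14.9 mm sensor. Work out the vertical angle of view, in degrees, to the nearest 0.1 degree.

Angle of view α = 2·arctan(h/2f) with h = 14.9 mm and f = 97.15 mm.
h/2f = 0.07669; arctan(0.07669) ≈ 4.3852°, so α ≈ 8.7704°.

8.8°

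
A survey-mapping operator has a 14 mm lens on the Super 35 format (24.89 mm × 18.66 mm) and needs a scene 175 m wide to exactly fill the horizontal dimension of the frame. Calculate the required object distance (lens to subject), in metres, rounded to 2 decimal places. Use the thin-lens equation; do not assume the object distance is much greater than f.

98.45 m

W: 175 m = 175000 mm.
Magnification m = w/W = dᵢ/dₒ; combined with 1/f = 1/dₒ + 1/dᵢ this gives dₒ = f·(1 + W/w).
dₒ = 14 mm × (1 + 175000/24.89) = 14 × 7031.9361 ≈ 98447.106 mm = 98.4471 m.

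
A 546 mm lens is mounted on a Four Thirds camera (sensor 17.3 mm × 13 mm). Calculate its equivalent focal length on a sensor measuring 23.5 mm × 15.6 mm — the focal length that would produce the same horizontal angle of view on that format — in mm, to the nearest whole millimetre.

Equal angle of view means equal width/f ratio, so f₂ = f₁ · (width₂/width₁) = 546 × 23.5/17.3.
f₂ = 546 × 1.35838 ≈ 741.676 mm.

742 mm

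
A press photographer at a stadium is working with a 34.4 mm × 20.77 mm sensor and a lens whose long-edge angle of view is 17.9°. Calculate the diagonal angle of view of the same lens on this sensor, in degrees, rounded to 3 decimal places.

From the long-edge AOV: f = 34.4 / (2·tan(8.95°)) = 34.4 / 0.31498 ≈ 109.2133 mm.
Sensor diagonal = √(34.4² + 20.77²) = √1614.7529 ≈ 40.1840 mm.
Diagonal AOV = 2·arctan(40.1840 / (2 × 109.2133)) = 2·arctan(0.18397) ≈ 20.8483°.

20.848°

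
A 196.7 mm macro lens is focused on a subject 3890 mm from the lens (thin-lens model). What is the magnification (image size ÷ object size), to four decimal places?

0.0533×

Thin lens: 1/f = 1/dₒ + 1/dᵢ → 1/dᵢ = 1/196.7 − 1/3890 = 0.0048268 mm⁻¹, so dᵢ ≈ 207.1760 mm.
Magnification m = dᵢ/dₒ = 207.1760/3890 ≈ 0.05326.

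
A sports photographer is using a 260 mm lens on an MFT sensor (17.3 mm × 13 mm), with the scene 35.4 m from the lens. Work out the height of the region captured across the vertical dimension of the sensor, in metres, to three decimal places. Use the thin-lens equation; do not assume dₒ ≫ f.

dₒ: 35.4 m = 35400 mm.
Similar triangles through the lens centre give W/dₒ = h/dᵢ; with 1/f = 1/dₒ + 1/dᵢ this gives W = h·(dₒ − f)/f.
W = 13 mm × (35400 − 260) / 260 = 13 × 135.1538 ≈ 1757.000 mm = 1.757 m.

1.757 m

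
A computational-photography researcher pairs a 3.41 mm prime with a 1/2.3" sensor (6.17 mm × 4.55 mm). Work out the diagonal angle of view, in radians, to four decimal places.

Sensor diagonal = √(6.17² + 4.55²) = √58.7714 ≈ 7.6663 mm.
Angle of view α = 2·arctan(d/2f) with d = 7.6663 mm and f = 3.41 mm.
d/2f = 1.12408; arctan(1.12408) ≈ 0.8437 rad, so α ≈ 1.6875 rad.

1.6875 rad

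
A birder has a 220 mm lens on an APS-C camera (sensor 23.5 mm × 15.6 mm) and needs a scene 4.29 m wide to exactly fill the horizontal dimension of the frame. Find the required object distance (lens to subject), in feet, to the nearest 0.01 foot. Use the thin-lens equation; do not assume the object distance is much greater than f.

W: 4.29 m = 4290 mm.
Magnification m = w/W = dᵢ/dₒ; combined with 1/f = 1/dₒ + 1/dᵢ this gives dₒ = f·(1 + W/w).
dₒ = 220 mm × (1 + 4290/23.5) = 220 × 183.5532 ≈ 40381.702 mm = 40381.702/304.8 ft = 132.486 ft.

132.49 ft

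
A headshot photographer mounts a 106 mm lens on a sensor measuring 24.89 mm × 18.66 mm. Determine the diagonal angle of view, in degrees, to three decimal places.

16.696°

Sensor diagonal = √(24.89² + 18.66²) = √967.7077 ≈ 31.1080 mm.
Angle of view α = 2·arctan(d/2f) with d = 31.1080 mm and f = 106 mm.
d/2f = 0.14674; arctan(0.14674) ≈ 8.3478°, so α ≈ 16.6955°.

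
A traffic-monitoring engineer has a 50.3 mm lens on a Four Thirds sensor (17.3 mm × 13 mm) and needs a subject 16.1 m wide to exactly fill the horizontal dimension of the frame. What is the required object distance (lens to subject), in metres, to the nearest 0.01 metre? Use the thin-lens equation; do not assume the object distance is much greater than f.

W: 16.1 m = 16100 mm.
Magnification m = w/W = dᵢ/dₒ; combined with 1/f = 1/dₒ + 1/dᵢ this gives dₒ = f·(1 + W/w).
dₒ = 50.3 mm × (1 + 16100/17.3) = 50.3 × 931.6358 ≈ 46861.283 mm = 46.8613 m.

46.86 m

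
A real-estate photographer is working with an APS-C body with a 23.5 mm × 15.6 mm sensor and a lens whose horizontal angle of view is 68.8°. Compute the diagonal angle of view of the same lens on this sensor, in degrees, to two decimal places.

From the horizontal AOV: f = 23.5 / (2·tan(34.4°)) = 23.5 / 1.36943 ≈ 17.1604 mm.
Sensor diagonal = √(23.5² + 15.6²) = √795.6100 ≈ 28.2066 mm.
Diagonal AOV = 2·arctan(28.2066 / (2 × 17.1604)) = 2·arctan(0.82185) ≈ 78.8300°.

78.83°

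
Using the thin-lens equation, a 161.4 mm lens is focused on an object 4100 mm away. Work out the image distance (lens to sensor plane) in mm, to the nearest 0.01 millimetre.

168.01 mm

1/dᵢ = 1/f − 1/dₒ = 1/161.4 − 1/4100 = 0.0059519 mm⁻¹.
dᵢ = 1/0.0059519 ≈ 168.0140 mm.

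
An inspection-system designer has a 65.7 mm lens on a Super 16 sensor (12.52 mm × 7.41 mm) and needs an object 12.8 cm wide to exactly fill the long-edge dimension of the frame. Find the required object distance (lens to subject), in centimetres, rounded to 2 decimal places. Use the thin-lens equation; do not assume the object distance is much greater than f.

W: 12.8 cm = 128 mm.
Magnification m = w/W = dᵢ/dₒ; combined with 1/f = 1/dₒ + 1/dᵢ this gives dₒ = f·(1 + W/w).
dₒ = 65.7 mm × (1 + 128/12.52) = 65.7 × 11.2236 ≈ 737.393 mm = 73.7393 cm.

73.74 cm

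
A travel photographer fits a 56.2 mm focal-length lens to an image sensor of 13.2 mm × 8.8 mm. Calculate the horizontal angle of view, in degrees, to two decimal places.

13.40°

Angle of view α = 2·arctan(w/2f) with w = 13.2 mm and f = 56.2 mm.
w/2f = 0.11744; arctan(0.11744) ≈ 6.6980°, so α ≈ 13.3960°.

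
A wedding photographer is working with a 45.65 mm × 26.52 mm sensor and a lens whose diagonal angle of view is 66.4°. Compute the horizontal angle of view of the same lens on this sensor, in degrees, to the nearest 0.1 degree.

Sensor diagonal = √(45.65² + 26.52²) = √2787.2329 ≈ 52.7943 mm.
From the diagonal AOV: f = 52.7943 / (2·tan(33.2°)) = 52.7943 / 1.30876 ≈ 40.3390 mm.
Horizontal AOV = 2·arctan(45.65 / (2 × 40.3390)) = 2·arctan(0.56583) ≈ 59.0049°.

59.0°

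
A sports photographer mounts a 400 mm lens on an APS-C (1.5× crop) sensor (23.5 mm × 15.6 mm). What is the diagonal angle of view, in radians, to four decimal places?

Sensor diagonal = √(23.5² + 15.6²) = √795.6100 ≈ 28.2066 mm.
Angle of view α = 2·arctan(d/2f) with d = 28.2066 mm and f = 400 mm.
d/2f = 0.03526; arctan(0.03526) ≈ 0.0352 rad, so α ≈ 0.0705 rad.

0.0705 rad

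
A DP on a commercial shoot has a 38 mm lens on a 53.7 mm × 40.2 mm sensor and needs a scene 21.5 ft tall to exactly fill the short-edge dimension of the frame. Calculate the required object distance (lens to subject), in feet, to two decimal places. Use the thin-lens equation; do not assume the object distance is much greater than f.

W: 21.5 ft × 304.8 mm/ft = 6553.20 mm.
Magnification m = h/W = dᵢ/dₒ; combined with 1/f = 1/dₒ + 1/dᵢ this gives dₒ = f·(1 + W/h).
dₒ = 38 mm × (1 + 6553.2/40.2) = 38 × 164.0149 ≈ 6232.567 mm = 6232.567/304.8 ft = 20.4481 ft.

20.45 ft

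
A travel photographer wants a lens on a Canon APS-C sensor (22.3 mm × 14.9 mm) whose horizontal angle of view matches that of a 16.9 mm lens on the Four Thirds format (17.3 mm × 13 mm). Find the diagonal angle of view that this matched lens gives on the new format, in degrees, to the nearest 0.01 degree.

63.23°

Equal horizontal AOV ⇒ f₂ = f₁ · 22.3/17.3 = 16.9 × 1.28902 ≈ 21.7844 mm.
Sensor diagonal = √(22.3² + 14.9²) = √719.3000 ≈ 26.8198 mm.
Diagonal AOV on the new format = 2·arctan(26.8198 / (2 × 21.7844)) = 2·arctan(0.61557) ≈ 63.2307°.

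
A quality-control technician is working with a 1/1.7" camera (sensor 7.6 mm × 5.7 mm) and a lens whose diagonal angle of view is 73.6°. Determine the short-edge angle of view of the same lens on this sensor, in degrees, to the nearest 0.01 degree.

Sensor diagonal = √(7.6² + 5.7²) = √90.2500 ≈ 9.5000 mm.
From the diagonal AOV: f = 9.5000 / (2·tan(36.8°)) = 9.5000 / 1.49619 ≈ 6.3495 mm.
Short-edge AOV = 2·arctan(5.7 / (2 × 6.3495)) = 2·arctan(0.44886) ≈ 48.3466°.

48.35°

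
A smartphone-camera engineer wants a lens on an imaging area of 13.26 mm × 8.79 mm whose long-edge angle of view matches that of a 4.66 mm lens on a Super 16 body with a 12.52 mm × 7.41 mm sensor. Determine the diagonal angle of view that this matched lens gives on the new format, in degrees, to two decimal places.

116.36°

Equal long-edge AOV ⇒ f₂ = f₁ · 13.26/12.52 = 4.66 × 1.05911 ≈ 4.9354 mm.
Sensor diagonal = √(13.26² + 8.79²) = √253.0917 ≈ 15.9089 mm.
Diagonal AOV on the new format = 2·arctan(15.9089 / (2 × 4.9354)) = 2·arctan(1.61170) ≈ 116.3638°.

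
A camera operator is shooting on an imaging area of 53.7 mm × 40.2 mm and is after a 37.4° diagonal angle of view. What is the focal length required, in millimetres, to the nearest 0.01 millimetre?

99.09 mm

Sensor diagonal = √(53.7² + 40.2²) = √4499.7300 ≈ 67.0800 mm.
From α = 2·arctan(d/2f) we get f = d / (2·tan(α/2)).
With d = 67.0800 mm and α/2 = 18.7°, tan(α/2) ≈ 0.33848, so f ≈ 67.0800 / 0.67696 ≈ 99.0897 mm.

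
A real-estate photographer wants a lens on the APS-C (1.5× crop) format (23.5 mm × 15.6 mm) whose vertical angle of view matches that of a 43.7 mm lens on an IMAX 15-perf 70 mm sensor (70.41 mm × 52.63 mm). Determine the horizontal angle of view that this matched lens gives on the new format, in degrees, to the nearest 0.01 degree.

84.42°

Equal vertical AOV ⇒ f₂ = f₁ · 15.6/52.63 = 43.7 × 0.29641 ≈ 12.9531 mm.
Horizontal AOV on the new format = 2·arctan(23.5 / (2 × 12.9531)) = 2·arctan(0.90712) ≈ 84.4237°.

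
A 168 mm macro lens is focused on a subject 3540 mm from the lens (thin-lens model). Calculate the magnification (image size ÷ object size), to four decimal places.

0.0498×

Thin lens: 1/f = 1/dₒ + 1/dᵢ → 1/dᵢ = 1/168 − 1/3540 = 0.0056699 mm⁻¹, so dᵢ ≈ 176.3701 mm.
Magnification m = dᵢ/dₒ = 176.3701/3540 ≈ 0.04982.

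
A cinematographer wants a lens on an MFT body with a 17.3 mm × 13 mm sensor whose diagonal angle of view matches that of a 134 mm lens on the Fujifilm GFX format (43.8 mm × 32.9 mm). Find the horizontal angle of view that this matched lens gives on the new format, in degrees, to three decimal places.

18.561°

Sensor diagonal = √(43.8² + 32.9²) = √3000.8500 ≈ 54.7800 mm.
Sensor diagonal = √(17.3² + 13²) = √468.2900 ≈ 21.6400 mm.
Equal diagonal AOV ⇒ f₂ = f₁ · 21.6400/54.7800 = 134 × 0.39503 ≈ 52.9347 mm.
Horizontal AOV on the new format = 2·arctan(17.3 / (2 × 52.9347)) = 2·arctan(0.16341) ≈ 18.5612°.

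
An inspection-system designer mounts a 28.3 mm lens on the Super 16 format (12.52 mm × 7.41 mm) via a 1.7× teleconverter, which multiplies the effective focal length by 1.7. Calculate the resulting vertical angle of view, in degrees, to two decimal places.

Effective focal length f = 28.3 × 1.7 = 48.11 mm.
α = 2·arctan(7.41 / (2 × 48.11)) = 2·arctan(0.07701) ≈ 8.8074°.

8.81°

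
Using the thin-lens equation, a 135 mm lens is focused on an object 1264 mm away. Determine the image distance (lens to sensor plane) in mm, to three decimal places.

151.143 mm

1/dᵢ = 1/f − 1/dₒ = 1/135 − 1/1264 = 0.0066163 mm⁻¹.
dᵢ = 1/0.0066163 ≈ 151.1426 mm.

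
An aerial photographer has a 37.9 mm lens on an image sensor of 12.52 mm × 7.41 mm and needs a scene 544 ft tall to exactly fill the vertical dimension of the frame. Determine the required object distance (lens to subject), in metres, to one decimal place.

W: 544 ft × 304.8 mm/ft = 165811.19 mm.
Magnification m = h/W = dᵢ/dₒ; combined with 1/f = 1/dₒ + 1/dᵢ this gives dₒ = f·(1 + W/h).
dₒ = 37.9 mm × (1 + 165811/7.41) = 37.9 × 22377.6794 ≈ 848114.051 mm = 848.114 m.

848.1 m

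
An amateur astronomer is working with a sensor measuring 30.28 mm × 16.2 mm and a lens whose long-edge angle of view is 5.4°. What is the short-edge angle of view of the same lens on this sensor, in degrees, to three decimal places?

2.891°

From the long-edge AOV: f = 30.28 / (2·tan(2.7°)) = 30.28 / 0.09432 ≈ 321.0429 mm.
Short-edge AOV = 2·arctan(16.2 / (2 × 321.0429)) = 2·arctan(0.02523) ≈ 2.8906°.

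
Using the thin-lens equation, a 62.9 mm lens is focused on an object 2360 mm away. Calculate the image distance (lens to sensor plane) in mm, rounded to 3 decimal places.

64.622 mm

1/dᵢ = 1/f − 1/dₒ = 1/62.9 − 1/2360 = 0.0154745 mm⁻¹.
dᵢ = 1/0.0154745 ≈ 64.6223 mm.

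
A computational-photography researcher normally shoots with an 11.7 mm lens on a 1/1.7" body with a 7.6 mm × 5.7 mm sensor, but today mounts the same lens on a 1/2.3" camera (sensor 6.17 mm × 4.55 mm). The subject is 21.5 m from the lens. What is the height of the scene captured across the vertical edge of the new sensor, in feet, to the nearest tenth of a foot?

27.4 ft

The focal length stays 11.7 mm; the relevant sensor dimension is now h = 4.55 mm. Object distance dₒ = 21.5 m = 21500 mm.
Thin-lens field height W = h·(dₒ − f)/f = 4.55 × (21500 − 11.7)/11.7 ≈ 8356.561 mm = 8356.561/304.8 ft = 27.4165 ft.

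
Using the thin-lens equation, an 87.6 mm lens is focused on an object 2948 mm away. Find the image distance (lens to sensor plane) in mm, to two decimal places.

90.28 mm

1/dᵢ = 1/f − 1/dₒ = 1/87.6 − 1/2948 = 0.0110763 mm⁻¹.
dᵢ = 1/0.0110763 ≈ 90.2828 mm.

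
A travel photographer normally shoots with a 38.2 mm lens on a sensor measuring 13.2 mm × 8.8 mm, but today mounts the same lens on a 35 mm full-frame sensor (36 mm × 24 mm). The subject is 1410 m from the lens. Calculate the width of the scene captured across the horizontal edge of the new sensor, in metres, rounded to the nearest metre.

The focal length stays 38.2 mm; the relevant sensor dimension is now w = 36 mm. Object distance dₒ = 1410 m = 1.41e+06 mm.
Thin-lens field width W = w·(dₒ − f)/f = 36 × (1.41e+06 − 38.2)/38.2 ≈ 1328759.812 mm = 1328.76 m.

1329 m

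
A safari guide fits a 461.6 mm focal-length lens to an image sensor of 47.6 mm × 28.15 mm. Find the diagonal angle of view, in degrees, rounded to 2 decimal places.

6.86°

Sensor diagonal = √(47.6² + 28.15²) = √3058.1825 ≈ 55.3008 mm.
Angle of view α = 2·arctan(d/2f) with d = 55.3008 mm and f = 461.6 mm.
d/2f = 0.05990; arctan(0.05990) ≈ 3.4280°, so α ≈ 6.8560°.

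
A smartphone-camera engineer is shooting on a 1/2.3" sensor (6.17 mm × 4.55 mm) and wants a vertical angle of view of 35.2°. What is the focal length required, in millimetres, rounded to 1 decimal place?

7.2 mm

From α = 2·arctan(h/2f) we get f = h / (2·tan(α/2)).
With h = 4.55 mm and α/2 = 17.6°, tan(α/2) ≈ 0.31722, so f ≈ 4.55 / 0.63444 ≈ 7.1717 mm.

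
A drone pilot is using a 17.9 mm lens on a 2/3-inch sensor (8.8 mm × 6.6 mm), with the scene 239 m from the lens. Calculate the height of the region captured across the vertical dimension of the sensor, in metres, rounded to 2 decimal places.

dₒ: 239 m = 239000 mm.
Similar triangles through the lens centre give W/dₒ = h/dᵢ; with 1/f = 1/dₒ + 1/dᵢ this gives W = h·(dₒ − f)/f.
W = 6.6 mm × (239000 − 17.9) / 17.9 = 6.6 × 13350.9553 ≈ 88116.305 mm = 88.1163 m.

88.12 m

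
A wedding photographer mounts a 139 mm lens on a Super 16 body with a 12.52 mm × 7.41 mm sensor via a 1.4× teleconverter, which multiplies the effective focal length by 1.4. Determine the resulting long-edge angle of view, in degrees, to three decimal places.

Effective focal length f = 139 × 1.4 = 194.6 mm.
α = 2·arctan(12.52 / (2 × 194.6)) = 2·arctan(0.03217) ≈ 3.6850°.

3.685°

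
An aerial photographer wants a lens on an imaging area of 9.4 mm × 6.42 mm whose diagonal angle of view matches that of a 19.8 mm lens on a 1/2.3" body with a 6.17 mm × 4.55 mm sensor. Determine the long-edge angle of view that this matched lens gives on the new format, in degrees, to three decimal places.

Sensor diagonal = √(6.17² + 4.55²) = √58.7714 ≈ 7.6663 mm.
Sensor diagonal = √(9.4² + 6.42²) = √129.5764 ≈ 11.3832 mm.
Equal diagonal AOV ⇒ f₂ = f₁ · 11.3832/7.6663 = 19.8 × 1.48484 ≈ 29.3999 mm.
Long-edge AOV on the new format = 2·arctan(9.4 / (2 × 29.3999)) = 2·arctan(0.15986) ≈ 18.1654°.

18.165°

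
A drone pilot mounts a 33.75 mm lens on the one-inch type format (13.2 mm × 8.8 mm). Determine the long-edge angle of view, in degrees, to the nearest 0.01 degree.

Angle of view α = 2·arctan(w/2f) with w = 13.2 mm and f = 33.75 mm.
w/2f = 0.19556; arctan(0.19556) ≈ 11.0649°, so α ≈ 22.1297°.

22.13°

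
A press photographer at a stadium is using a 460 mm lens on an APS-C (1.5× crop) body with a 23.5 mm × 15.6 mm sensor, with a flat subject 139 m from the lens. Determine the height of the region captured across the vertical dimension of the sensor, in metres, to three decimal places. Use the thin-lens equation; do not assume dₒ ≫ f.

4.698 m

dₒ: 139 m = 139000 mm.
Similar triangles through the lens centre give W/dₒ = h/dᵢ; with 1/f = 1/dₒ + 1/dᵢ this gives W = h·(dₒ − f)/f.
W = 15.6 mm × (139000 − 460) / 460 = 15.6 × 301.1739 ≈ 4698.313 mm = 4.69831 m.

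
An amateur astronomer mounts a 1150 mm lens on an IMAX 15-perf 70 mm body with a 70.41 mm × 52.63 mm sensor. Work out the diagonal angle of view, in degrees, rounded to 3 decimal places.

Sensor diagonal = √(70.41² + 52.63²) = √7727.4850 ≈ 87.9061 mm.
Angle of view α = 2·arctan(d/2f) with d = 87.9061 mm and f = 1150 mm.
d/2f = 0.03822; arctan(0.03822) ≈ 2.1888°, so α ≈ 4.3776°.

4.378°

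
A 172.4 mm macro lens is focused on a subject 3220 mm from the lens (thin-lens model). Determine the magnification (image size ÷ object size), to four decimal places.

0.0566×

Thin lens: 1/f = 1/dₒ + 1/dᵢ → 1/dᵢ = 1/172.4 − 1/3220 = 0.0054899 mm⁻¹, so dᵢ ≈ 182.1525 mm.
Magnification m = dᵢ/dₒ = 182.1525/3220 ≈ 0.05657.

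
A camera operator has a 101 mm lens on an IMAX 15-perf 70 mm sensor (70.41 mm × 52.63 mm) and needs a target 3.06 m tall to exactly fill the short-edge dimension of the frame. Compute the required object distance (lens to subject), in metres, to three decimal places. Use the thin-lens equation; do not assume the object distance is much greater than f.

W: 3.06 m = 3060 mm.
Magnification m = h/W = dᵢ/dₒ; combined with 1/f = 1/dₒ + 1/dᵢ this gives dₒ = f·(1 + W/h).
dₒ = 101 mm × (1 + 3060/52.63) = 101 × 59.1417 ≈ 5973.316 mm = 5.97332 m.

5.973 m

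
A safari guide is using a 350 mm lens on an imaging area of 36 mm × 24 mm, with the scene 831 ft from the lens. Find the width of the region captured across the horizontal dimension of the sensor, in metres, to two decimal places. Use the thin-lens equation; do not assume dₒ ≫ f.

dₒ: 831 ft × 304.8 mm/ft = 253288.79 mm.
Similar triangles through the lens centre give W/dₒ = w/dᵢ; with 1/f = 1/dₒ + 1/dᵢ this gives W = w·(dₒ − f)/f.
W = 36 mm × (253289 − 350) / 350 = 36 × 722.6823 ≈ 26016.561 mm = 26.0166 m.

26.02 m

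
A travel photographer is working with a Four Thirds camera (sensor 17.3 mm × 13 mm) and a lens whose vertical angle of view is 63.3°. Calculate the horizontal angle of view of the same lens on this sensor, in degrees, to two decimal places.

From the vertical AOV: f = 13 / (2·tan(31.65°)) = 13 / 1.23282 ≈ 10.5450 mm.
Horizontal AOV = 2·arctan(17.3 / (2 × 10.5450)) = 2·arctan(0.82030) ≈ 78.7238°.

78.72°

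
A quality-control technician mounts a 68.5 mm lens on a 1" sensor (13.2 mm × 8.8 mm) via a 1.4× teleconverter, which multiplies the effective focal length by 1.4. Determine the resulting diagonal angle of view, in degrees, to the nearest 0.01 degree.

Effective focal length f = 68.5 × 1.4 = 95.9 mm.
Sensor diagonal = √(13.2² + 8.8²) = √251.6800 ≈ 15.8644 mm.
α = 2·arctan(15.864 / (2 × 95.9)) = 2·arctan(0.08271) ≈ 9.4567°.

9.46°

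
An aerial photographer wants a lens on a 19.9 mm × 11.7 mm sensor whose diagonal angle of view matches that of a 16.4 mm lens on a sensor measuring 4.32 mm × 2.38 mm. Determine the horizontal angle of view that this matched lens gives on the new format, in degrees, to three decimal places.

14.772°

Sensor diagonal = √(4.32² + 2.38²) = √24.3268 ≈ 4.9322 mm.
Sensor diagonal = √(19.9² + 11.7²) = √532.9000 ≈ 23.0846 mm.
Equal diagonal AOV ⇒ f₂ = f₁ · 23.0846/4.9322 = 16.4 × 4.68037 ≈ 76.7581 mm.
Horizontal AOV on the new format = 2·arctan(19.9 / (2 × 76.7581)) = 2·arctan(0.12963) ≈ 14.7719°.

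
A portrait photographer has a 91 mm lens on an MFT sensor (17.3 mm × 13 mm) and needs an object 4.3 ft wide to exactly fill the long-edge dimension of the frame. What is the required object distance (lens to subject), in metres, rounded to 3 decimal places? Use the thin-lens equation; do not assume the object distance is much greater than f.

6.985 m

W: 4.3 ft × 304.8 mm/ft = 1310.64 mm.
Magnification m = w/W = dᵢ/dₒ; combined with 1/f = 1/dₒ + 1/dᵢ this gives dₒ = f·(1 + W/w).
dₒ = 91 mm × (1 + 1310.64/17.3) = 91 × 76.7595 ≈ 6985.118 mm = 6.98512 m.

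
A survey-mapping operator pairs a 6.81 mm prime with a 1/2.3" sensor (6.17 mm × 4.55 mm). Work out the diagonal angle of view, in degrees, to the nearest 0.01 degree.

58.75°

Sensor diagonal = √(6.17² + 4.55²) = √58.7714 ≈ 7.6663 mm.
Angle of view α = 2·arctan(d/2f) with d = 7.6663 mm and f = 6.81 mm.
d/2f = 0.56287; arctan(0.56287) ≈ 29.3737°, so α ≈ 58.7475°.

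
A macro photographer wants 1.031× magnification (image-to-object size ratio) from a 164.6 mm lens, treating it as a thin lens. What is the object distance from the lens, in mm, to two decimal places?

With m = dᵢ/dₒ and 1/f = 1/dₒ + 1/dᵢ, substituting dᵢ = m·dₒ gives 1/f = (1 + 1/m)/dₒ, hence dₒ = f·(1 + 1/m).
dₒ = 164.6 × (1 + 1/1.031) = 164.6 × 1.96993 ≈ 324.251 mm.

324.25 mm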